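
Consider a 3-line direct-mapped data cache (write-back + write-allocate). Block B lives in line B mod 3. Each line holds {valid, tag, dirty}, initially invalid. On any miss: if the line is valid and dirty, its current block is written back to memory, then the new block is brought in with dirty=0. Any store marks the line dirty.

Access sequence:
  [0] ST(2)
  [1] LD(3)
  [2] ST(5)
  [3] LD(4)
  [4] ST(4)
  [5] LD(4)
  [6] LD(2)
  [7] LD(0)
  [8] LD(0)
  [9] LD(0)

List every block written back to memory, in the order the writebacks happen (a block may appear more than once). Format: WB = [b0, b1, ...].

WB = [2, 5]

0: W B2 -> L2 miss  d=D]
1: R B3 -> L0 miss  d=-]
2: W B5 -> L2 miss wb->B2  d=D]
3: R B4 -> L1 miss  d=-]
4: W B4 -> L1 hit  d=D]
5: R B4 -> L1 hit  d=D]
6: R B2 -> L2 miss wb->B5  d=-]
7: R B0 -> L0 miss  d=-]
8: R B0 -> L0 hit  d=-]
9: R B0 -> L0 hit  d=-]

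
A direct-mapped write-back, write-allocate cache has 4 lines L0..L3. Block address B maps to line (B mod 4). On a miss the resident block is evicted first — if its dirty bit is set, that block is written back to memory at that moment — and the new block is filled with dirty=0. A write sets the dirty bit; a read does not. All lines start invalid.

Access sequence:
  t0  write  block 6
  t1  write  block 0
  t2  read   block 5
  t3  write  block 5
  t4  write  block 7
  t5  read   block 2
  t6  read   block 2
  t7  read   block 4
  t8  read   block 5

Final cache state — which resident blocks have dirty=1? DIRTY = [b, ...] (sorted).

0: W B6 → L2 miss [D]
1: W B0 → L0 miss [D]
2: R B5 → L1 miss [-]
3: W B5 → L1 hit [D]
4: W B7 → L3 miss [D]
5: R B2 → L2 miss wb→B6 [-]
6: R B2 → L2 hit [-]
7: R B4 → L0 miss wb→B0 [-]
8: R B5 → L1 hit [D]

DIRTY = [5, 7]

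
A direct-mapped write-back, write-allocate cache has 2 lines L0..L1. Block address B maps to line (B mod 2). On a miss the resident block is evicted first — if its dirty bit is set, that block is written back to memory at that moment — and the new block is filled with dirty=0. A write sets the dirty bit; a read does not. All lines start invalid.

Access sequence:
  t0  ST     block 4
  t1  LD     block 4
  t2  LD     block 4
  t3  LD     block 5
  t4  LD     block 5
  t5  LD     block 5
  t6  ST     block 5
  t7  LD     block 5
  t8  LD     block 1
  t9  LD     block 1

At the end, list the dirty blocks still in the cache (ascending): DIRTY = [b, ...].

0: W B4 -> L0 miss  d=D]
1: R B4 -> L0 hit  d=D]
2: R B4 -> L0 hit  d=D]
3: R B5 -> L1 miss  d=-]
4: R B5 -> L1 hit  d=-]
5: R B5 -> L1 hit  d=-]
6: W B5 -> L1 hit  d=D]
7: R B5 -> L1 hit  d=D]
8: R B1 -> L1 miss wb->B5  d=-]
9: R B1 -> L1 hit  d=-]

DIRTY = [4]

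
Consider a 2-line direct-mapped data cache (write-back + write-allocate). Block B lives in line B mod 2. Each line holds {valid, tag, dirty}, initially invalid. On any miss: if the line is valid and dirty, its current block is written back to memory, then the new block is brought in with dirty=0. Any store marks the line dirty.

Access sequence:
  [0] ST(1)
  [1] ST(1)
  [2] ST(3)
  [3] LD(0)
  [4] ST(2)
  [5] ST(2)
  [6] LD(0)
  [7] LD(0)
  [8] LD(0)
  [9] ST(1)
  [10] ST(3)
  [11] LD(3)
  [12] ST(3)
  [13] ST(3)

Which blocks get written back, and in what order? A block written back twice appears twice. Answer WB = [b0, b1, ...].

WB = [1, 2, 3, 1]

  0 | W B1 → L1 miss [D]
  1 | W B1 → L1 hit [D]
  2 | W B3 → L1 miss wb→B1 [D]
  3 | R B0 → L0 miss [-]
  4 | W B2 → L0 miss [D]
  5 | W B2 → L0 hit [D]
  6 | R B0 → L0 miss wb→B2 [-]
  7 | R B0 → L0 hit [-]
  8 | R B0 → L0 hit [-]
  9 | W B1 → L1 miss wb→B3 [D]
  10 | W B3 → L1 miss wb→B1 [D]
  11 | R B3 → L1 hit [D]
  12 | W B3 → L1 hit [D]
  13 | W B3 → L1 hit [D]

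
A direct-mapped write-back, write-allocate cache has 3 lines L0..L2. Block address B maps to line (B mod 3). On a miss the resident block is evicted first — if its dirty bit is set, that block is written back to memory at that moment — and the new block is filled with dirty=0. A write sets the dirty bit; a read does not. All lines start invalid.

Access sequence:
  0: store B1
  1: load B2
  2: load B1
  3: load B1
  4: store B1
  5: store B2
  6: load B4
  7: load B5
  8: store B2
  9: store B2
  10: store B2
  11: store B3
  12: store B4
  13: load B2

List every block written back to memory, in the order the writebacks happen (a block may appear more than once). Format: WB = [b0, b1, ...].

0: W B1 -> L1 miss  d=D]
1: R B2 -> L2 miss  d=-]
2: R B1 -> L1 hit  d=D]
3: R B1 -> L1 hit  d=D]
4: W B1 -> L1 hit  d=D]
5: W B2 -> L2 hit  d=D]
6: R B4 -> L1 miss wb->B1  d=-]
7: R B5 -> L2 miss wb->B2  d=-]
8: W B2 -> L2 miss  d=D]
9: W B2 -> L2 hit  d=D]
10: W B2 -> L2 hit  d=D]
11: W B3 -> L0 miss  d=D]
12: W B4 -> L1 hit  d=D]
13: R B2 -> L2 hit  d=D]

WB = [1, 2]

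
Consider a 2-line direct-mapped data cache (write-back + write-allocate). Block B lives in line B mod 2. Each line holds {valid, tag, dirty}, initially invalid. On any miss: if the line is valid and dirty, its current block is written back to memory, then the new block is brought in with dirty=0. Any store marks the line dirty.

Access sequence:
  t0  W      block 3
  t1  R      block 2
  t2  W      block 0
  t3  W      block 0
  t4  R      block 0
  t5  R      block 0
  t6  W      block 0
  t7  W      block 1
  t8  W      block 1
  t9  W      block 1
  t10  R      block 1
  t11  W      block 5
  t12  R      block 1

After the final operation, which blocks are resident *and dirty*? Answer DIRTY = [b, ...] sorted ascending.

DIRTY = [0]

0: W B3 → L1 miss [D]
1: R B2 → L0 miss [-]
2: W B0 → L0 miss [D]
3: W B0 → L0 hit [D]
4: R B0 → L0 hit [D]
5: R B0 → L0 hit [D]
6: W B0 → L0 hit [D]
7: W B1 → L1 miss wb→B3 [D]
8: W B1 → L1 hit [D]
9: W B1 → L1 hit [D]
10: R B1 → L1 hit [D]
11: W B5 → L1 miss wb→B1 [D]
12: R B1 → L1 miss wb→B5 [-]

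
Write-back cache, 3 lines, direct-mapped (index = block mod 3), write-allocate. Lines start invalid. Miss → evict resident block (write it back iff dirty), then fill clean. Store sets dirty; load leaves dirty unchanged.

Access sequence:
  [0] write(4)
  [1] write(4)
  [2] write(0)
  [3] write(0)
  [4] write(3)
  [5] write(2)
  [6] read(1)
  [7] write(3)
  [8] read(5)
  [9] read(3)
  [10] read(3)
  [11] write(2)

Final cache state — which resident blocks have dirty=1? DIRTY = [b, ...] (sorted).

  0 | W B4 → L1 miss [D]
  1 | W B4 → L1 hit [D]
  2 | W B0 → L0 miss [D]
  3 | W B0 → L0 hit [D]
  4 | W B3 → L0 miss wb→B0 [D]
  5 | W B2 → L2 miss [D]
  6 | R B1 → L1 miss wb→B4 [-]
  7 | W B3 → L0 hit [D]
  8 | R B5 → L2 miss wb→B2 [-]
  9 | R B3 → L0 hit [D]
  10 | R B3 → L0 hit [D]
  11 | W B2 → L2 miss [D]

DIRTY = [2, 3]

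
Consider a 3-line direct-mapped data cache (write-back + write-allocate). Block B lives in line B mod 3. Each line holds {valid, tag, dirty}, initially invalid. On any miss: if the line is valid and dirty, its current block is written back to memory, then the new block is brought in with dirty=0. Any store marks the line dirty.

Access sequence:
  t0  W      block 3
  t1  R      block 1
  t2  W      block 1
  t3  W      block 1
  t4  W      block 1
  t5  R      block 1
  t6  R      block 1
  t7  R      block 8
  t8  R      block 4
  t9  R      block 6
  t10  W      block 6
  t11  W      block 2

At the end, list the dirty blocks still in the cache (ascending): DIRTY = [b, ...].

  0 | W B3 → L0 miss [D]
  1 | R B1 → L1 miss [-]
  2 | W B1 → L1 hit [D]
  3 | W B1 → L1 hit [D]
  4 | W B1 → L1 hit [D]
  5 | R B1 → L1 hit [D]
  6 | R B1 → L1 hit [D]
  7 | R B8 → L2 miss [-]
  8 | R B4 → L1 miss wb→B1 [-]
  9 | R B6 → L0 miss wb→B3 [-]
  10 | W B6 → L0 hit [D]
  11 | W B2 → L2 miss [D]

DIRTY = [2, 6]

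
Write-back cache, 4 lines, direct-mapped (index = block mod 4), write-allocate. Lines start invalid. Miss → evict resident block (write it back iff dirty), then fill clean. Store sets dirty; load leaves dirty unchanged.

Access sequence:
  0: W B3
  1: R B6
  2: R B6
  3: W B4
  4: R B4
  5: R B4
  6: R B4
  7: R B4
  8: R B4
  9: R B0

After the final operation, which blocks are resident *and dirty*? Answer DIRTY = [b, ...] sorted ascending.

DIRTY = [3]

0: W B3 → L3 miss [D]
1: R B6 → L2 miss [-]
2: R B6 → L2 hit [-]
3: W B4 → L0 miss [D]
4: R B4 → L0 hit [D]
5: R B4 → L0 hit [D]
6: R B4 → L0 hit [D]
7: R B4 → L0 hit [D]
8: R B4 → L0 hit [D]
9: R B0 → L0 miss wb→B4 [-]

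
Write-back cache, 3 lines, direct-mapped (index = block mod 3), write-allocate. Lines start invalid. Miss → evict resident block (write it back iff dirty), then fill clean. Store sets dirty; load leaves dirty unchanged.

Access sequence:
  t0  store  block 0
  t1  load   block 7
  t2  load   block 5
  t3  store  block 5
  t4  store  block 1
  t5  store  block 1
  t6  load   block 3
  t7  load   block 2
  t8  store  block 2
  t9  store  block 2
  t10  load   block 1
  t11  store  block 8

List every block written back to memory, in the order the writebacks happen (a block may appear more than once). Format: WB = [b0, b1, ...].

0: W B0 → L0 miss [D]
1: R B7 → L1 miss [-]
2: R B5 → L2 miss [-]
3: W B5 → L2 hit [D]
4: W B1 → L1 miss [D]
5: W B1 → L1 hit [D]
6: R B3 → L0 miss wb→B0 [-]
7: R B2 → L2 miss wb→B5 [-]
8: W B2 → L2 hit [D]
9: W B2 → L2 hit [D]
10: R B1 → L1 hit [D]
11: W B8 → L2 miss wb→B2 [D]

WB = [0, 5, 2]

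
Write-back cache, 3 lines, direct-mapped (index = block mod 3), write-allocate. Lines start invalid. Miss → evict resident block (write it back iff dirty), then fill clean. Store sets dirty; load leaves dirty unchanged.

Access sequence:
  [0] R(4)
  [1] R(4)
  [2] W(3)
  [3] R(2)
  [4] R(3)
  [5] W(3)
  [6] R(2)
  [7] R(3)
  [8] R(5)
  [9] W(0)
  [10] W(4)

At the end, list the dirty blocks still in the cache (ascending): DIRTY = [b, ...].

DIRTY = [0, 4]

0: R B4 -> L1 miss  d=-]
1: R B4 -> L1 hit  d=-]
2: W B3 -> L0 miss  d=D]
3: R B2 -> L2 miss  d=-]
4: R B3 -> L0 hit  d=D]
5: W B3 -> L0 hit  d=D]
6: R B2 -> L2 hit  d=-]
7: R B3 -> L0 hit  d=D]
8: R B5 -> L2 miss  d=-]
9: W B0 -> L0 miss wb->B3  d=D]
10: W B4 -> L1 hit  d=D]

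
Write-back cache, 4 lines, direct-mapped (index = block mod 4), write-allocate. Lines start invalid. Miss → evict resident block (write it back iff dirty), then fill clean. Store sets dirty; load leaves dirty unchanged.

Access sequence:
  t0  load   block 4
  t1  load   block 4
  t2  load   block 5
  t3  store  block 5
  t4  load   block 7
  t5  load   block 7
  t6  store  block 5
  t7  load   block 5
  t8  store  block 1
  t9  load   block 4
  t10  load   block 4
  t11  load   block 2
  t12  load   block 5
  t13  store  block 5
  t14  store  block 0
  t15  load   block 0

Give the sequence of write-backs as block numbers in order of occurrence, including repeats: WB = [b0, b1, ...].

WB = [5, 1]

  0 | R B4 → L0 miss [-]
  1 | R B4 → L0 hit [-]
  2 | R B5 → L1 miss [-]
  3 | W B5 → L1 hit [D]
  4 | R B7 → L3 miss [-]
  5 | R B7 → L3 hit [-]
  6 | W B5 → L1 hit [D]
  7 | R B5 → L1 hit [D]
  8 | W B1 → L1 miss wb→B5 [D]
  9 | R B4 → L0 hit [-]
  10 | R B4 → L0 hit [-]
  11 | R B2 → L2 miss [-]
  12 | R B5 → L1 miss wb→B1 [-]
  13 | W B5 → L1 hit [D]
  14 | W B0 → L0 miss [D]
  15 | R B0 → L0 hit [D]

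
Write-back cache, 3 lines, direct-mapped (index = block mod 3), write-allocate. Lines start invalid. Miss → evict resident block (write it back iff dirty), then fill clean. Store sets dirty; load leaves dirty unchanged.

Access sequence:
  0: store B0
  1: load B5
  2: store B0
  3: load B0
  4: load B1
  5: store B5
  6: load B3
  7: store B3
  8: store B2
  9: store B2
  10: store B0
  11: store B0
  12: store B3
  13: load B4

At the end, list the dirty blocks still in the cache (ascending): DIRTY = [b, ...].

0: W B0 → L0 miss [D]
1: R B5 → L2 miss [-]
2: W B0 → L0 hit [D]
3: R B0 → L0 hit [D]
4: R B1 → L1 miss [-]
5: W B5 → L2 hit [D]
6: R B3 → L0 miss wb→B0 [-]
7: W B3 → L0 hit [D]
8: W B2 → L2 miss wb→B5 [D]
9: W B2 → L2 hit [D]
10: W B0 → L0 miss wb→B3 [D]
11: W B0 → L0 hit [D]
12: W B3 → L0 miss wb→B0 [D]
13: R B4 → L1 miss [-]

DIRTY = [2, 3]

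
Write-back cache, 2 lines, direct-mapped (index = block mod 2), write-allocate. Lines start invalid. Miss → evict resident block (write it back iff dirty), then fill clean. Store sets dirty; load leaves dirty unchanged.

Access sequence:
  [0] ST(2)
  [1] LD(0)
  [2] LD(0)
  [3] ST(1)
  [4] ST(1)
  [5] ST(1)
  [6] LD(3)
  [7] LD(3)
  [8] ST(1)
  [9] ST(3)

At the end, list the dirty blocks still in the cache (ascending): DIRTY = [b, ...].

DIRTY = [3]

0: W B2 -> L0 miss  d=D]
1: R B0 -> L0 miss wb->B2  d=-]
2: R B0 -> L0 hit  d=-]
3: W B1 -> L1 miss  d=D]
4: W B1 -> L1 hit  d=D]
5: W B1 -> L1 hit  d=D]
6: R B3 -> L1 miss wb->B1  d=-]
7: R B3 -> L1 hit  d=-]
8: W B1 -> L1 miss  d=D]
9: W B3 -> L1 miss wb->B1  d=D]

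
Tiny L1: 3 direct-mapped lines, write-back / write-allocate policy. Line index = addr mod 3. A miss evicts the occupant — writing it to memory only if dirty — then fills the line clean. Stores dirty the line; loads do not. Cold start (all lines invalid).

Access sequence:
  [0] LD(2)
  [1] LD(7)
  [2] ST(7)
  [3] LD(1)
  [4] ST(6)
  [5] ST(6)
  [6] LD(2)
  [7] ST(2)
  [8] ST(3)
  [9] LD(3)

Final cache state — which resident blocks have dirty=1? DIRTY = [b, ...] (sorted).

DIRTY = [2, 3]

0: R B2 → L2 miss [-]
1: R B7 → L1 miss [-]
2: W B7 → L1 hit [D]
3: R B1 → L1 miss wb→B7 [-]
4: W B6 → L0 miss [D]
5: W B6 → L0 hit [D]
6: R B2 → L2 hit [-]
7: W B2 → L2 hit [D]
8: W B3 → L0 miss wb→B6 [D]
9: R B3 → L0 hit [D]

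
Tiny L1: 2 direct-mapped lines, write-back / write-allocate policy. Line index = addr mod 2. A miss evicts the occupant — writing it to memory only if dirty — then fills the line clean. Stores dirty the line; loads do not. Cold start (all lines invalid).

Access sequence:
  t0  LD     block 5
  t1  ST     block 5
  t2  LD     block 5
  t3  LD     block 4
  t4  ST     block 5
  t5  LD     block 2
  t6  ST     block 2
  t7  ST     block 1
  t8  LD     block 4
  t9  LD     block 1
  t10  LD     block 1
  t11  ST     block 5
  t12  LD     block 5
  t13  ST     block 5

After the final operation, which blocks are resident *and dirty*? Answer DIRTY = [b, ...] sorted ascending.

DIRTY = [5]

0: R B5 -> L1 miss  d=-]
1: W B5 -> L1 hit  d=D]
2: R B5 -> L1 hit  d=D]
3: R B4 -> L0 miss  d=-]
4: W B5 -> L1 hit  d=D]
5: R B2 -> L0 miss  d=-]
6: W B2 -> L0 hit  d=D]
7: W B1 -> L1 miss wb->B5  d=D]
8: R B4 -> L0 miss wb->B2  d=-]
9: R B1 -> L1 hit  d=D]
10: R B1 -> L1 hit  d=D]
11: W B5 -> L1 miss wb->B1  d=D]
12: R B5 -> L1 hit  d=D]
13: W B5 -> L1 hit  d=D]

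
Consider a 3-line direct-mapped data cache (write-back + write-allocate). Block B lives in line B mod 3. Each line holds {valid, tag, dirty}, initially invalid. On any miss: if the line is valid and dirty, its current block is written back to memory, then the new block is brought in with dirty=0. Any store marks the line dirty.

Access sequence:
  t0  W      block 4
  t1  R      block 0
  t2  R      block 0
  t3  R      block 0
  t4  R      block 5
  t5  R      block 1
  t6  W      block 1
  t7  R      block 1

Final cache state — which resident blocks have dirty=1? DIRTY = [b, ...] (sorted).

DIRTY = [1]

0: W B4 → L1 miss [D]
1: R B0 → L0 miss [-]
2: R B0 → L0 hit [-]
3: R B0 → L0 hit [-]
4: R B5 → L2 miss [-]
5: R B1 → L1 miss wb→B4 [-]
6: W B1 → L1 hit [D]
7: R B1 → L1 hit [D]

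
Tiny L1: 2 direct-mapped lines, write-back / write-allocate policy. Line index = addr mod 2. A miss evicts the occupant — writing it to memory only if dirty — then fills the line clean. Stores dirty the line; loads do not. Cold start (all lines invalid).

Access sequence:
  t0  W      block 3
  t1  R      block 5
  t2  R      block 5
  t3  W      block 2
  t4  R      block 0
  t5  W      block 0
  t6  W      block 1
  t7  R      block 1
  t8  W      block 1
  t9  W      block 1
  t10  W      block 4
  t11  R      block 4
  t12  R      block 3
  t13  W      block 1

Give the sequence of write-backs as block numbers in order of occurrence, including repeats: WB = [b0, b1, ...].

WB = [3, 2, 0, 1]

  0 | W B3 → L1 miss [D]
  1 | R B5 → L1 miss wb→B3 [-]
  2 | R B5 → L1 hit [-]
  3 | W B2 → L0 miss [D]
  4 | R B0 → L0 miss wb→B2 [-]
  5 | W B0 → L0 hit [D]
  6 | W B1 → L1 miss [D]
  7 | R B1 → L1 hit [D]
  8 | W B1 → L1 hit [D]
  9 | W B1 → L1 hit [D]
  10 | W B4 → L0 miss wb→B0 [D]
  11 | R B4 → L0 hit [D]
  12 | R B3 → L1 miss wb→B1 [-]
  13 | W B1 → L1 miss [D]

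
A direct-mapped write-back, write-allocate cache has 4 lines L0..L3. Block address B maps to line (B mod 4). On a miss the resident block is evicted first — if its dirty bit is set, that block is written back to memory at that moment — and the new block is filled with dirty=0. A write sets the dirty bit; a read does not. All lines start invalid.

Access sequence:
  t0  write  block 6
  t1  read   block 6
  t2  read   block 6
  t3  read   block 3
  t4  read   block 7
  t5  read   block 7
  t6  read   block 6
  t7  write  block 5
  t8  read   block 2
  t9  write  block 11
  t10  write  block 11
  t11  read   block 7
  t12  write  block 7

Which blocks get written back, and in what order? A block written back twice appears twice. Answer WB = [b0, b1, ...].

  0 | W B6 → L2 miss [D]
  1 | R B6 → L2 hit [D]
  2 | R B6 → L2 hit [D]
  3 | R B3 → L3 miss [-]
  4 | R B7 → L3 miss [-]
  5 | R B7 → L3 hit [-]
  6 | R B6 → L2 hit [D]
  7 | W B5 → L1 miss [D]
  8 | R B2 → L2 miss wb→B6 [-]
  9 | W B11 → L3 miss [D]
  10 | W B11 → L3 hit [D]
  11 | R B7 → L3 miss wb→B11 [-]
  12 | W B7 → L3 hit [D]

WB = [6, 11]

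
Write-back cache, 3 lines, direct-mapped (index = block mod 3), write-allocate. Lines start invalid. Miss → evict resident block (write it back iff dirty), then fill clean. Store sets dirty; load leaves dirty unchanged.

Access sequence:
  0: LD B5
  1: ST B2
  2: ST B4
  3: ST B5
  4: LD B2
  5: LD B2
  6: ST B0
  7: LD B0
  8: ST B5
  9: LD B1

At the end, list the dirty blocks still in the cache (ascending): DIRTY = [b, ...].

0: R B5 -> L2 miss  d=-]
1: W B2 -> L2 miss  d=D]
2: W B4 -> L1 miss  d=D]
3: W B5 -> L2 miss wb->B2  d=D]
4: R B2 -> L2 miss wb->B5  d=-]
5: R B2 -> L2 hit  d=-]
6: W B0 -> L0 miss  d=D]
7: R B0 -> L0 hit  d=D]
8: W B5 -> L2 miss  d=D]
9: R B1 -> L1 miss wb->B4  d=-]

DIRTY = [0, 5]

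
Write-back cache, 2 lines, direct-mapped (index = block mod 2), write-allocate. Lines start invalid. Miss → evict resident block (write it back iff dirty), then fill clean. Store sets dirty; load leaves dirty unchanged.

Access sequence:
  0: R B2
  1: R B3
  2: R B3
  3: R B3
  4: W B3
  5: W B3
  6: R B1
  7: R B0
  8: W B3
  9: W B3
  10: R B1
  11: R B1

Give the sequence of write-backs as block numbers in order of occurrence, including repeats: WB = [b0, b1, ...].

0: R B2 -> L0 miss  d=-]
1: R B3 -> L1 miss  d=-]
2: R B3 -> L1 hit  d=-]
3: R B3 -> L1 hit  d=-]
4: W B3 -> L1 hit  d=D]
5: W B3 -> L1 hit  d=D]
6: R B1 -> L1 miss wb->B3  d=-]
7: R B0 -> L0 miss  d=-]
8: W B3 -> L1 miss  d=D]
9: W B3 -> L1 hit  d=D]
10: R B1 -> L1 miss wb->B3  d=-]
11: R B1 -> L1 hit  d=-]

WB = [3, 3]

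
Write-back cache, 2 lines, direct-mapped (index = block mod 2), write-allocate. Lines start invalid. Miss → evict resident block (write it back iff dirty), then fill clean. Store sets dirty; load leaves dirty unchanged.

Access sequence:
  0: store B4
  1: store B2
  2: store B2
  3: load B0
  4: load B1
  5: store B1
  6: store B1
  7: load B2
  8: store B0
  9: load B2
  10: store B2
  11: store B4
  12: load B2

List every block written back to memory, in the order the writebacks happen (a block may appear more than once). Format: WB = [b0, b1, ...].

  0 | W B4 → L0 miss [D]
  1 | W B2 → L0 miss wb→B4 [D]
  2 | W B2 → L0 hit [D]
  3 | R B0 → L0 miss wb→B2 [-]
  4 | R B1 → L1 miss [-]
  5 | W B1 → L1 hit [D]
  6 | W B1 → L1 hit [D]
  7 | R B2 → L0 miss [-]
  8 | W B0 → L0 miss [D]
  9 | R B2 → L0 miss wb→B0 [-]
  10 | W B2 → L0 hit [D]
  11 | W B4 → L0 miss wb→B2 [D]
  12 | R B2 → L0 miss wb→B4 [-]

WB = [4, 2, 0, 2, 4]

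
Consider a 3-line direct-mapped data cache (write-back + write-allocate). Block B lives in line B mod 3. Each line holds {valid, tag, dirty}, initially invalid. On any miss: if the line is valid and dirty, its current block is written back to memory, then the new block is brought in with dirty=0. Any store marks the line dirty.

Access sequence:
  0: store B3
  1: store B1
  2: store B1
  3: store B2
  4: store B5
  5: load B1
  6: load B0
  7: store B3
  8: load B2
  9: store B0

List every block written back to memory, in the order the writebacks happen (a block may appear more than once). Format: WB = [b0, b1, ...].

WB = [2, 3, 5, 3]

0: W B3 → L0 miss [D]
1: W B1 → L1 miss [D]
2: W B1 → L1 hit [D]
3: W B2 → L2 miss [D]
4: W B5 → L2 miss wb→B2 [D]
5: R B1 → L1 hit [D]
6: R B0 → L0 miss wb→B3 [-]
7: W B3 → L0 miss [D]
8: R B2 → L2 miss wb→B5 [-]
9: W B0 → L0 miss wb→B3 [D]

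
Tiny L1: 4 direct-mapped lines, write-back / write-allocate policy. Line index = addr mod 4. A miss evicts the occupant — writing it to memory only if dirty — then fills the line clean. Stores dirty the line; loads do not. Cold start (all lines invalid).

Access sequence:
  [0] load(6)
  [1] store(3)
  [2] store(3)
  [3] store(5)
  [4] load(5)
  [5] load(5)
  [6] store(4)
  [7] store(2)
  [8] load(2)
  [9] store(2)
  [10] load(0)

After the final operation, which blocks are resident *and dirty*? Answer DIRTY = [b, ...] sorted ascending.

  0 | R B6 → L2 miss [-]
  1 | W B3 → L3 miss [D]
  2 | W B3 → L3 hit [D]
  3 | W B5 → L1 miss [D]
  4 | R B5 → L1 hit [D]
  5 | R B5 → L1 hit [D]
  6 | W B4 → L0 miss [D]
  7 | W B2 → L2 miss [D]
  8 | R B2 → L2 hit [D]
  9 | W B2 → L2 hit [D]
  10 | R B0 → L0 miss wb→B4 [-]

DIRTY = [2, 3, 5]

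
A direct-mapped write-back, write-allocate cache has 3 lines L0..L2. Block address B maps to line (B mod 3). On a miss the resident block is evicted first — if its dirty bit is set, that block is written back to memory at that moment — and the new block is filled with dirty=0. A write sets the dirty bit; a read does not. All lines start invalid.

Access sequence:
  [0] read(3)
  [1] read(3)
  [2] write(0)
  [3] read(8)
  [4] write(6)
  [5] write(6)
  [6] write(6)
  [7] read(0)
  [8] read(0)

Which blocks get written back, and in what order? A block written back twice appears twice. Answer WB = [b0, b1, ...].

  0 | R B3 → L0 miss [-]
  1 | R B3 → L0 hit [-]
  2 | W B0 → L0 miss [D]
  3 | R B8 → L2 miss [-]
  4 | W B6 → L0 miss wb→B0 [D]
  5 | W B6 → L0 hit [D]
  6 | W B6 → L0 hit [D]
  7 | R B0 → L0 miss wb→B6 [-]
  8 | R B0 → L0 hit [-]

WB = [0, 6]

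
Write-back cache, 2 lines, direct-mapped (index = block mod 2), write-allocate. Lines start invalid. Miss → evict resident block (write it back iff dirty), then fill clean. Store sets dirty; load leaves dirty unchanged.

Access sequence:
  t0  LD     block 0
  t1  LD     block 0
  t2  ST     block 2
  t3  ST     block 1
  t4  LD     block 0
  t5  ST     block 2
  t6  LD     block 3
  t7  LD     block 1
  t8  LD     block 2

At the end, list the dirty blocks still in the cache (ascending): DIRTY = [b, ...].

  0 | R B0 → L0 miss [-]
  1 | R B0 → L0 hit [-]
  2 | W B2 → L0 miss [D]
  3 | W B1 → L1 miss [D]
  4 | R B0 → L0 miss wb→B2 [-]
  5 | W B2 → L0 miss [D]
  6 | R B3 → L1 miss wb→B1 [-]
  7 | R B1 → L1 miss [-]
  8 | R B2 → L0 hit [D]

DIRTY = [2]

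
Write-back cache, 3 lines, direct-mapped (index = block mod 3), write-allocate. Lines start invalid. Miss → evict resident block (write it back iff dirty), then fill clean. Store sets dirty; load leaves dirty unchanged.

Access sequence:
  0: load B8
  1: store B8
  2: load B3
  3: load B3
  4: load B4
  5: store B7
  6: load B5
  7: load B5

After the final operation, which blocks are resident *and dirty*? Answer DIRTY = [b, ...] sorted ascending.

DIRTY = [7]

  0 | R B8 → L2 miss [-]
  1 | W B8 → L2 hit [D]
  2 | R B3 → L0 miss [-]
  3 | R B3 → L0 hit [-]
  4 | R B4 → L1 miss [-]
  5 | W B7 → L1 miss [D]
  6 | R B5 → L2 miss wb→B8 [-]
  7 | R B5 → L2 hit [-]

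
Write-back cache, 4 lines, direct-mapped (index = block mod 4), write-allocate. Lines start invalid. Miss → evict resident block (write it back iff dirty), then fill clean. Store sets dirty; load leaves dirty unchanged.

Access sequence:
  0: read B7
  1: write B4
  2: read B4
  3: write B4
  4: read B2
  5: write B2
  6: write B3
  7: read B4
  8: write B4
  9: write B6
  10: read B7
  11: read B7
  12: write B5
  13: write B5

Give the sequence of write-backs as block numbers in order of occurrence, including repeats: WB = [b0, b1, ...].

WB = [2, 3]

0: R B7 -> L3 miss  d=-]
1: W B4 -> L0 miss  d=D]
2: R B4 -> L0 hit  d=D]
3: W B4 -> L0 hit  d=D]
4: R B2 -> L2 miss  d=-]
5: W B2 -> L2 hit  d=D]
6: W B3 -> L3 miss  d=D]
7: R B4 -> L0 hit  d=D]
8: W B4 -> L0 hit  d=D]
9: W B6 -> L2 miss wb->B2  d=D]
10: R B7 -> L3 miss wb->B3  d=-]
11: R B7 -> L3 hit  d=-]
12: W B5 -> L1 miss  d=D]
13: W B5 -> L1 hit  d=D]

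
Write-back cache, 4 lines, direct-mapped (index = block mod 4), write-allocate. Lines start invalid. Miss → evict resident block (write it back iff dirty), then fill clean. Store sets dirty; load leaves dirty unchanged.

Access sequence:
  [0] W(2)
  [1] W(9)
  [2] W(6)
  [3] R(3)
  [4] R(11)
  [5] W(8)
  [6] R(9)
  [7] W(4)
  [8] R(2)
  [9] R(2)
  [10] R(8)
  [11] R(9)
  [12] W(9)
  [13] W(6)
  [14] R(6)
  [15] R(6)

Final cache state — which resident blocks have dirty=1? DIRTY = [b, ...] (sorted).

DIRTY = [6, 9]

  0 | W B2 → L2 miss [D]
  1 | W B9 → L1 miss [D]
  2 | W B6 → L2 miss wb→B2 [D]
  3 | R B3 → L3 miss [-]
  4 | R B11 → L3 miss [-]
  5 | W B8 → L0 miss [D]
  6 | R B9 → L1 hit [D]
  7 | W B4 → L0 miss wb→B8 [D]
  8 | R B2 → L2 miss wb→B6 [-]
  9 | R B2 → L2 hit [-]
  10 | R B8 → L0 miss wb→B4 [-]
  11 | R B9 → L1 hit [D]
  12 | W B9 → L1 hit [D]
  13 | W B6 → L2 miss [D]
  14 | R B6 → L2 hit [D]
  15 | R B6 → L2 hit [D]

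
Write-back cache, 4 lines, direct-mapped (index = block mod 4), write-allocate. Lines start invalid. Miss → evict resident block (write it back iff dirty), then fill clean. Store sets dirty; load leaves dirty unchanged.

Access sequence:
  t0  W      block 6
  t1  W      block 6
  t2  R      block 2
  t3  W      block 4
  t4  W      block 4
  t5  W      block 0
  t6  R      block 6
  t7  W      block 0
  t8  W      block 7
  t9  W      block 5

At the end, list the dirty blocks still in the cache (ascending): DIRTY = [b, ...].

DIRTY = [0, 5, 7]

0: W B6 → L2 miss [D]
1: W B6 → L2 hit [D]
2: R B2 → L2 miss wb→B6 [-]
3: W B4 → L0 miss [D]
4: W B4 → L0 hit [D]
5: W B0 → L0 miss wb→B4 [D]
6: R B6 → L2 miss [-]
7: W B0 → L0 hit [D]
8: W B7 → L3 miss [D]
9: W B5 → L1 miss [D]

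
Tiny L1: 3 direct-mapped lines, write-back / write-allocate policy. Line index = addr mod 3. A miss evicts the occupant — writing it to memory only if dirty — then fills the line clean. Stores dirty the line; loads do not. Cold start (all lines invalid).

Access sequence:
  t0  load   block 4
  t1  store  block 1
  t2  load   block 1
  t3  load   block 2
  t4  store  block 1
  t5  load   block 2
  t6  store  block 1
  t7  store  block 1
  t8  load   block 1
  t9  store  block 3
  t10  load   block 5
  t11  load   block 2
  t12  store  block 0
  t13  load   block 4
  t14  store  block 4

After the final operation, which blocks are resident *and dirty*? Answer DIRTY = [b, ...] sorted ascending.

0: R B4 → L1 miss [-]
1: W B1 → L1 miss [D]
2: R B1 → L1 hit [D]
3: R B2 → L2 miss [-]
4: W B1 → L1 hit [D]
5: R B2 → L2 hit [-]
6: W B1 → L1 hit [D]
7: W B1 → L1 hit [D]
8: R B1 → L1 hit [D]
9: W B3 → L0 miss [D]
10: R B5 → L2 miss [-]
11: R B2 → L2 miss [-]
12: W B0 → L0 miss wb→B3 [D]
13: R B4 → L1 miss wb→B1 [-]
14: W B4 → L1 hit [D]

DIRTY = [0, 4]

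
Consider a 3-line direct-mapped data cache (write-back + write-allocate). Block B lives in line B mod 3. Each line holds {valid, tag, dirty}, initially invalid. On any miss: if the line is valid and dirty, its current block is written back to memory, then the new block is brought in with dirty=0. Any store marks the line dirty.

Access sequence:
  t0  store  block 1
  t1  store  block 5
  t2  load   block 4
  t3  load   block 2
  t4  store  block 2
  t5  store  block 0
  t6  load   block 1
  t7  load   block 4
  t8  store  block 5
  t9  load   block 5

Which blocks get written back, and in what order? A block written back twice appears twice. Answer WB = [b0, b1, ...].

0: W B1 → L1 miss [D]
1: W B5 → L2 miss [D]
2: R B4 → L1 miss wb→B1 [-]
3: R B2 → L2 miss wb→B5 [-]
4: W B2 → L2 hit [D]
5: W B0 → L0 miss [D]
6: R B1 → L1 miss [-]
7: R B4 → L1 miss [-]
8: W B5 → L2 miss wb→B2 [D]
9: R B5 → L2 hit [D]

WB = [1, 5, 2]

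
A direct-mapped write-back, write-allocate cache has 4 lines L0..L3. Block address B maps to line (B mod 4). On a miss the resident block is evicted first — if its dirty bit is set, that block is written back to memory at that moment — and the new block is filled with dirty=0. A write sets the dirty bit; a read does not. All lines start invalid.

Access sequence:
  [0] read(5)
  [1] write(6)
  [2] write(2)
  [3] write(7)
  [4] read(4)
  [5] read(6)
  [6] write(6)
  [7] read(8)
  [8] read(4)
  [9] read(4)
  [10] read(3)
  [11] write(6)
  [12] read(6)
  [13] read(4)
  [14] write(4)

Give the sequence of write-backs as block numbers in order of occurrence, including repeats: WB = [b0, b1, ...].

  0 | R B5 → L1 miss [-]
  1 | W B6 → L2 miss [D]
  2 | W B2 → L2 miss wb→B6 [D]
  3 | W B7 → L3 miss [D]
  4 | R B4 → L0 miss [-]
  5 | R B6 → L2 miss wb→B2 [-]
  6 | W B6 → L2 hit [D]
  7 | R B8 → L0 miss [-]
  8 | R B4 → L0 miss [-]
  9 | R B4 → L0 hit [-]
  10 | R B3 → L3 miss wb→B7 [-]
  11 | W B6 → L2 hit [D]
  12 | R B6 → L2 hit [D]
  13 | R B4 → L0 hit [-]
  14 | W B4 → L0 hit [D]

WB = [6, 2, 7]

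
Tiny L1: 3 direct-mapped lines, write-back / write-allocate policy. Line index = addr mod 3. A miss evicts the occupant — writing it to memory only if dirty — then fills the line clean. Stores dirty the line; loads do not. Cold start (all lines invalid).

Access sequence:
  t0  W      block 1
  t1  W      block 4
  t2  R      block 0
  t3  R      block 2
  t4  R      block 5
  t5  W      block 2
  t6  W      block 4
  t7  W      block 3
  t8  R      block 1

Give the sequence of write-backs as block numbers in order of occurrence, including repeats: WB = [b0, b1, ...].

0: W B1 → L1 miss [D]
1: W B4 → L1 miss wb→B1 [D]
2: R B0 → L0 miss [-]
3: R B2 → L2 miss [-]
4: R B5 → L2 miss [-]
5: W B2 → L2 miss [D]
6: W B4 → L1 hit [D]
7: W B3 → L0 miss [D]
8: R B1 → L1 miss wb→B4 [-]

WB = [1, 4]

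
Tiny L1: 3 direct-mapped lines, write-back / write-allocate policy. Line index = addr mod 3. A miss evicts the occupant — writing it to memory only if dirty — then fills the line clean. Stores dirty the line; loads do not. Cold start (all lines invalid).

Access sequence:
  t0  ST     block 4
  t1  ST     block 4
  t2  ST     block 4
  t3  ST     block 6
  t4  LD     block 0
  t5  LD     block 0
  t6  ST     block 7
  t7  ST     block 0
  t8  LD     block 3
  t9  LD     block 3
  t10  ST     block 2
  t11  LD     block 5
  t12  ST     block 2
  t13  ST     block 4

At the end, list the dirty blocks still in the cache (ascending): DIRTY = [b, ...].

DIRTY = [2, 4]

0: W B4 → L1 miss [D]
1: W B4 → L1 hit [D]
2: W B4 → L1 hit [D]
3: W B6 → L0 miss [D]
4: R B0 → L0 miss wb→B6 [-]
5: R B0 → L0 hit [-]
6: W B7 → L1 miss wb→B4 [D]
7: W B0 → L0 hit [D]
8: R B3 → L0 miss wb→B0 [-]
9: R B3 → L0 hit [-]
10: W B2 → L2 miss [D]
11: R B5 → L2 miss wb→B2 [-]
12: W B2 → L2 miss [D]
13: W B4 → L1 miss wb→B7 [D]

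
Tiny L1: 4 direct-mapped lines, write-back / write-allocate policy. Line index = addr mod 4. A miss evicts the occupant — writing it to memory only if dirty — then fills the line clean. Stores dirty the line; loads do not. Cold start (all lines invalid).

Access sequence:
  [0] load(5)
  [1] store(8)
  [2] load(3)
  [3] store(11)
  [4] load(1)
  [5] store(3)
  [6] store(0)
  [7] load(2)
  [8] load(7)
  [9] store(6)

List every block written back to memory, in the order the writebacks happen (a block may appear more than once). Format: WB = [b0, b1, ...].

  0 | R B5 → L1 miss [-]
  1 | W B8 → L0 miss [D]
  2 | R B3 → L3 miss [-]
  3 | W B11 → L3 miss [D]
  4 | R B1 → L1 miss [-]
  5 | W B3 → L3 miss wb→B11 [D]
  6 | W B0 → L0 miss wb→B8 [D]
  7 | R B2 → L2 miss [-]
  8 | R B7 → L3 miss wb→B3 [-]
  9 | W B6 → L2 miss [D]

WB = [11, 8, 3]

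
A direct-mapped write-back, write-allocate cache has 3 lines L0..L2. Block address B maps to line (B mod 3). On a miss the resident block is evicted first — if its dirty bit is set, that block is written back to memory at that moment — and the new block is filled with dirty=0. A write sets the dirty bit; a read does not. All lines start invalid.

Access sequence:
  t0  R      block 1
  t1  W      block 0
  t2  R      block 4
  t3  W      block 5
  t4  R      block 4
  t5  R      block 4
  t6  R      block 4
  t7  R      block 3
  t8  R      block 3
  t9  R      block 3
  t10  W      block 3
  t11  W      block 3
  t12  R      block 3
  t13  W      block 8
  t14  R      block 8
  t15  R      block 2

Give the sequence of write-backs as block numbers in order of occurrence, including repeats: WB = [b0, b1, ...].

  0 | R B1 → L1 miss [-]
  1 | W B0 → L0 miss [D]
  2 | R B4 → L1 miss [-]
  3 | W B5 → L2 miss [D]
  4 | R B4 → L1 hit [-]
  5 | R B4 → L1 hit [-]
  6 | R B4 → L1 hit [-]
  7 | R B3 → L0 miss wb→B0 [-]
  8 | R B3 → L0 hit [-]
  9 | R B3 → L0 hit [-]
  10 | W B3 → L0 hit [D]
  11 | W B3 → L0 hit [D]
  12 | R B3 → L0 hit [D]
  13 | W B8 → L2 miss wb→B5 [D]
  14 | R B8 → L2 hit [D]
  15 | R B2 → L2 miss wb→B8 [-]

WB = [0, 5, 8]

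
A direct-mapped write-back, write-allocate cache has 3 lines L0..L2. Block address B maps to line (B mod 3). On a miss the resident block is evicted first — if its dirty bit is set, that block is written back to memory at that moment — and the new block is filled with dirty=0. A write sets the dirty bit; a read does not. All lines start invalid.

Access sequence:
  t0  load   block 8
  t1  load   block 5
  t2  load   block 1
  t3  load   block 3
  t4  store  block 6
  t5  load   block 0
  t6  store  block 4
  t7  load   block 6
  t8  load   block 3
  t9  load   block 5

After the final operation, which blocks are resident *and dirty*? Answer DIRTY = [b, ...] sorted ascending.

  0 | R B8 → L2 miss [-]
  1 | R B5 → L2 miss [-]
  2 | R B1 → L1 miss [-]
  3 | R B3 → L0 miss [-]
  4 | W B6 → L0 miss [D]
  5 | R B0 → L0 miss wb→B6 [-]
  6 | W B4 → L1 miss [D]
  7 | R B6 → L0 miss [-]
  8 | R B3 → L0 miss [-]
  9 | R B5 → L2 hit [-]

DIRTY = [4]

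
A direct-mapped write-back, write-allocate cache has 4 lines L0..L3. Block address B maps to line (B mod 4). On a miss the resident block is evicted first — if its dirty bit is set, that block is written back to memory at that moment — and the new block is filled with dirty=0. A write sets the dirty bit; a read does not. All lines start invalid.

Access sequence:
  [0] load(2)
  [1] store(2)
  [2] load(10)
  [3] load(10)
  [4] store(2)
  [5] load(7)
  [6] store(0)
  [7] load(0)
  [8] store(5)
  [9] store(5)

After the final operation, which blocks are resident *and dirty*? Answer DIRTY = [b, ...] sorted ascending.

0: R B2 → L2 miss [-]
1: W B2 → L2 hit [D]
2: R B10 → L2 miss wb→B2 [-]
3: R B10 → L2 hit [-]
4: W B2 → L2 miss [D]
5: R B7 → L3 miss [-]
6: W B0 → L0 miss [D]
7: R B0 → L0 hit [D]
8: W B5 → L1 miss [D]
9: W B5 → L1 hit [D]

DIRTY = [0, 2, 5]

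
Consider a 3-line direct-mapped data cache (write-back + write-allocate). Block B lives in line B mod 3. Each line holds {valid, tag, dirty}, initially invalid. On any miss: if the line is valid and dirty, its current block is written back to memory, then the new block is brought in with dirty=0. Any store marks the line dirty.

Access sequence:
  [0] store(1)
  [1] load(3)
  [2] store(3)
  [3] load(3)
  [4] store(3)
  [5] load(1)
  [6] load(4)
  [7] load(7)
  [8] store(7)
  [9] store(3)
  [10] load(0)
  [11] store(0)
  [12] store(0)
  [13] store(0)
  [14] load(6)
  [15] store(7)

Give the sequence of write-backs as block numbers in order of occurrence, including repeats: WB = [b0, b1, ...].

WB = [1, 3, 0]

  0 | W B1 → L1 miss [D]
  1 | R B3 → L0 miss [-]
  2 | W B3 → L0 hit [D]
  3 | R B3 → L0 hit [D]
  4 | W B3 → L0 hit [D]
  5 | R B1 → L1 hit [D]
  6 | R B4 → L1 miss wb→B1 [-]
  7 | R B7 → L1 miss [-]
  8 | W B7 → L1 hit [D]
  9 | W B3 → L0 hit [D]
  10 | R B0 → L0 miss wb→B3 [-]
  11 | W B0 → L0 hit [D]
  12 | W B0 → L0 hit [D]
  13 | W B0 → L0 hit [D]
  14 | R B6 → L0 miss wb→B0 [-]
  15 | W B7 → L1 hit [D]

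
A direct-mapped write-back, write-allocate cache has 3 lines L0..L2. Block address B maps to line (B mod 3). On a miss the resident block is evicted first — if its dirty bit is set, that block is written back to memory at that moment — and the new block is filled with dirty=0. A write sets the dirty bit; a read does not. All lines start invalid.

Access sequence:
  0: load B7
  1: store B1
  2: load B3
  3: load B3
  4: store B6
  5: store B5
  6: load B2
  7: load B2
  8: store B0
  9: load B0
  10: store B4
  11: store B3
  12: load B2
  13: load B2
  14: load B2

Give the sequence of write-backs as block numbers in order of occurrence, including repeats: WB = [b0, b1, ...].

0: R B7 → L1 miss [-]
1: W B1 → L1 miss [D]
2: R B3 → L0 miss [-]
3: R B3 → L0 hit [-]
4: W B6 → L0 miss [D]
5: W B5 → L2 miss [D]
6: R B2 → L2 miss wb→B5 [-]
7: R B2 → L2 hit [-]
8: W B0 → L0 miss wb→B6 [D]
9: R B0 → L0 hit [D]
10: W B4 → L1 miss wb→B1 [D]
11: W B3 → L0 miss wb→B0 [D]
12: R B2 → L2 hit [-]
13: R B2 → L2 hit [-]
14: R B2 → L2 hit [-]

WB = [5, 6, 1, 0]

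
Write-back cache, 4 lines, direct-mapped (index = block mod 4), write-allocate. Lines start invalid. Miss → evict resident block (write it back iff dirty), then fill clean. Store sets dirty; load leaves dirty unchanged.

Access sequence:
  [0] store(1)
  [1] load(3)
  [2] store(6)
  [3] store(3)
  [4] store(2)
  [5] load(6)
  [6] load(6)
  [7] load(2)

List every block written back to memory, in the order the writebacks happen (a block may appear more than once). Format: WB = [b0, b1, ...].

WB = [6, 2]

0: W B1 -> L1 miss  d=D]
1: R B3 -> L3 miss  d=-]
2: W B6 -> L2 miss  d=D]
3: W B3 -> L3 hit  d=D]
4: W B2 -> L2 miss wb->B6  d=D]
5: R B6 -> L2 miss wb->B2  d=-]
6: R B6 -> L2 hit  d=-]
7: R B2 -> L2 miss  d=-]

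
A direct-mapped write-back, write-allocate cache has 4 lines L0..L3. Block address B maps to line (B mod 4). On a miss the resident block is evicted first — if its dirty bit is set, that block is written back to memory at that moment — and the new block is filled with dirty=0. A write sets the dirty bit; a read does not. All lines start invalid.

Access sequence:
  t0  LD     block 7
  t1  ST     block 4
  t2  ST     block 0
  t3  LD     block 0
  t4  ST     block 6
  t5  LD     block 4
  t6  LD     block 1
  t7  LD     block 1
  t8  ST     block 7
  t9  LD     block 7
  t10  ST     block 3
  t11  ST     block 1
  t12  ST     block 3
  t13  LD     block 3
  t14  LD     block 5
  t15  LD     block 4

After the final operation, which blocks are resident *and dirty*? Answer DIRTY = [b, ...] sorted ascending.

0: R B7 -> L3 miss  d=-]
1: W B4 -> L0 miss  d=D]
2: W B0 -> L0 miss wb->B4  d=D]
3: R B0 -> L0 hit  d=D]
4: W B6 -> L2 miss  d=D]
5: R B4 -> L0 miss wb->B0  d=-]
6: R B1 -> L1 miss  d=-]
7: R B1 -> L1 hit  d=-]
8: W B7 -> L3 hit  d=D]
9: R B7 -> L3 hit  d=D]
10: W B3 -> L3 miss wb->B7  d=D]
11: W B1 -> L1 hit  d=D]
12: W B3 -> L3 hit  d=D]
13: R B3 -> L3 hit  d=D]
14: R B5 -> L1 miss wb->B1  d=-]
15: R B4 -> L0 hit  d=-]

DIRTY = [3, 6]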